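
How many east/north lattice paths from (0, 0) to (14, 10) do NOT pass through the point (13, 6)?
Number of paths = 1825596

Total paths from (0, 0) to (14, 10): C(24, 14) = 1961256. Paths through (13, 6): (paths (0, 0) → (13, 6)) × (paths (13, 6) → (14, 10)) = C(19, 13) · C(5, 1) = 27132 · 5 = 135660. Avoidance count = 1961256 − 135660 = 1825596.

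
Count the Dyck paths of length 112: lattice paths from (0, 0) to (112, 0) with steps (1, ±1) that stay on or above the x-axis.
C_56 = 6852456927844873497549658464312

These Dyck paths are counted by the Catalan number C_n = (1/(n + 1)) · C(2n, n). For n = 56: C_56 = (1/57) · C(112, 56) = 390590044887157789360330532465784/57 = 6852456927844873497549658464312.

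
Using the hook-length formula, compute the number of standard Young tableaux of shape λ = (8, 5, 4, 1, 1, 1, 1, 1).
# SYT of shape (8, 5, 4, 1, 1, 1, 1, 1) = 1158789632

Hook-length formula: f^λ = n! / Π hook(c), product over all cells c of the Young diagram. For λ = (8, 5, 4, 1, 1, 1, 1, 1), n = 22 boxes. Hook lengths by row (left-to-right, top-to-bottom): [15, 9, 8, 7, 5, 3, 2, 1]; [11, 5, 4, 3, 1]; [9, 3, 2, 1]; [5]; [4]; [3]; [2]; [1]. Product of hooks = 969978240000. So f^λ = 22! / 969978240000 = 1124000727777607680000 / 969978240000 = 1158789632.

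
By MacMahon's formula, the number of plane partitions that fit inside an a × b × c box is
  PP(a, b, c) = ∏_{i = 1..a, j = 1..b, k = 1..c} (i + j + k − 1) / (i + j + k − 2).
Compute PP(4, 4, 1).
PP(4, 4, 1) = 70

Evaluate the triple product over i = 1..4, j = 1..4, k = 1..1. The factors are (2/1) · (3/2) · (4/3) · (5/4) · (3/2) · (4/3) · (5/4) · (6/5) · … (16 factors total). The numerators and denominators telescope so the product is an integer; carrying out the multiplication exactly gives PP(4, 4, 1) = 70.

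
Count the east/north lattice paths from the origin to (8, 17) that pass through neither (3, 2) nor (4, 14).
Number of paths = 823985

Inclusion–exclusion. Total paths: C(25, 8) = 1081575. Through P₁: C(5, 3)·C(20, 5) = 155040. Through P₂: C(18, 4)·C(7, 4) = 107100. Since P₁ is strictly southwest of P₂, a monotone path through both must visit P₁ then P₂; paths through both = C(5, 3)·C(13, 1)·C(7, 4) = 4550. Avoid both = 1081575 − 155040 − 107100 + 4550 = 823985.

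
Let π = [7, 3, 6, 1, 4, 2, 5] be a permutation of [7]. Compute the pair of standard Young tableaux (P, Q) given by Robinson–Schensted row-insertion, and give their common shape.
P = [1, 2, 5] / [3, 4] / [6] / [7];  Q = [1, 3, 7] / [2, 5] / [4] / [6];  common shape = (3, 2, 1, 1)

Row-insert the values π_1, π_2, … into P one at a time, bumping the leftmost entry strictly greater than the inserted value down to the next row. The recording tableau Q records, in position (i, j), the step at which that cell was added to P.
  Insert 7 (step 1): P = [7];  Q = [1]
  Insert 3 (step 2): P = [3] / [7];  Q = [1] / [2]
  Insert 6 (step 3): P = [3, 6] / [7];  Q = [1, 3] / [2]
  Insert 1 (step 4): P = [1, 6] / [3] / [7];  Q = [1, 3] / [2] / [4]
  Insert 4 (step 5): P = [1, 4] / [3, 6] / [7];  Q = [1, 3] / [2, 5] / [4]
  Insert 2 (step 6): P = [1, 2] / [3, 4] / [6] / [7];  Q = [1, 3] / [2, 5] / [4] / [6]
  Insert 5 (step 7): P = [1, 2, 5] / [3, 4] / [6] / [7];  Q = [1, 3, 7] / [2, 5] / [4] / [6]
Final shape: (3, 2, 1, 1).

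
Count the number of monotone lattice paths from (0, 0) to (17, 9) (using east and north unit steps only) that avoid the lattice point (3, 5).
Number of paths = 2953190

Total paths from (0, 0) to (17, 9): C(26, 17) = 3124550. Paths through (3, 5): (paths (0, 0) → (3, 5)) × (paths (3, 5) → (17, 9)) = C(8, 3) · C(18, 14) = 56 · 3060 = 171360. Avoidance count = 3124550 − 171360 = 2953190.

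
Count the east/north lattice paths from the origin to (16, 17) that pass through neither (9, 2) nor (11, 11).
Number of paths = 832911156

Inclusion–exclusion. Total paths: C(33, 16) = 1166803110. Through P₁: C(11, 9)·C(22, 7) = 9379920. Through P₂: C(22, 11)·C(11, 5) = 325909584. Since P₁ is strictly southwest of P₂, a monotone path through both must visit P₁ then P₂; paths through both = C(11, 9)·C(11, 2)·C(11, 5) = 1397550. Avoid both = 1166803110 − 9379920 − 325909584 + 1397550 = 832911156.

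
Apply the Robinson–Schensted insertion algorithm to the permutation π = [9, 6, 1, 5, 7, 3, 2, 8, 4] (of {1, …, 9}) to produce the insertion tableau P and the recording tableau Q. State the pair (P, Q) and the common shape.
P = [1, 2, 4, 8] / [3, 7] / [5] / [6] / [9];  Q = [1, 4, 5, 8] / [2, 9] / [3] / [6] / [7];  common shape = (4, 2, 1, 1, 1)

Row-insert the values π_1, π_2, … into P one at a time, bumping the leftmost entry strictly greater than the inserted value down to the next row. The recording tableau Q records, in position (i, j), the step at which that cell was added to P.
  Insert 9 (step 1): P = [9];  Q = [1]
  Insert 6 (step 2): P = [6] / [9];  Q = [1] / [2]
  Insert 1 (step 3): P = [1] / [6] / [9];  Q = [1] / [2] / [3]
  Insert 5 (step 4): P = [1, 5] / [6] / [9];  Q = [1, 4] / [2] / [3]
  Insert 7 (step 5): P = [1, 5, 7] / [6] / [9];  Q = [1, 4, 5] / [2] / [3]
  Insert 3 (step 6): P = [1, 3, 7] / [5] / [6] / [9];  Q = [1, 4, 5] / [2] / [3] / [6]
  Insert 2 (step 7): P = [1, 2, 7] / [3] / [5] / [6] / [9];  Q = [1, 4, 5] / [2] / [3] / [6] / [7]
  Insert 8 (step 8): P = [1, 2, 7, 8] / [3] / [5] / [6] / [9];  Q = [1, 4, 5, 8] / [2] / [3] / [6] / [7]
  Insert 4 (step 9): P = [1, 2, 4, 8] / [3, 7] / [5] / [6] / [9];  Q = [1, 4, 5, 8] / [2, 9] / [3] / [6] / [7]
Final shape: (4, 2, 1, 1, 1).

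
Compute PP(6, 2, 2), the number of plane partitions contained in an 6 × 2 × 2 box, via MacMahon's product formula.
PP(6, 2, 2) = 336

Evaluate the triple product over i = 1..6, j = 1..2, k = 1..2. The factors are (2/1) · (3/2) · (3/2) · (4/3) · (3/2) · (4/3) · (4/3) · (5/4) · … (24 factors total). The numerators and denominators telescope so the product is an integer; carrying out the multiplication exactly gives PP(6, 2, 2) = 336.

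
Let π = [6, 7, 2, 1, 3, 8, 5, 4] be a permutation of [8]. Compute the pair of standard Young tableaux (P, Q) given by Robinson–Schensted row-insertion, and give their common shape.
P = [1, 3, 4] / [2, 5, 8] / [6, 7];  Q = [1, 2, 6] / [3, 5, 7] / [4, 8];  common shape = (3, 3, 2)

Row-insert the values π_1, π_2, … into P one at a time, bumping the leftmost entry strictly greater than the inserted value down to the next row. The recording tableau Q records, in position (i, j), the step at which that cell was added to P.
  Insert 6 (step 1): P = [6];  Q = [1]
  Insert 7 (step 2): P = [6, 7];  Q = [1, 2]
  Insert 2 (step 3): P = [2, 7] / [6];  Q = [1, 2] / [3]
  Insert 1 (step 4): P = [1, 7] / [2] / [6];  Q = [1, 2] / [3] / [4]
  Insert 3 (step 5): P = [1, 3] / [2, 7] / [6];  Q = [1, 2] / [3, 5] / [4]
  Insert 8 (step 6): P = [1, 3, 8] / [2, 7] / [6];  Q = [1, 2, 6] / [3, 5] / [4]
  Insert 5 (step 7): P = [1, 3, 5] / [2, 7, 8] / [6];  Q = [1, 2, 6] / [3, 5, 7] / [4]
  Insert 4 (step 8): P = [1, 3, 4] / [2, 5, 8] / [6, 7];  Q = [1, 2, 6] / [3, 5, 7] / [4, 8]
Final shape: (3, 3, 2).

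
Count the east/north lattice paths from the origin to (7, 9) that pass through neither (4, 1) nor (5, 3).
Number of paths = 9467

Inclusion–exclusion. Total paths: C(16, 7) = 11440. Through P₁: C(5, 4)·C(11, 3) = 825. Through P₂: C(8, 5)·C(8, 2) = 1568. Since P₁ is strictly southwest of P₂, a monotone path through both must visit P₁ then P₂; paths through both = C(5, 4)·C(3, 1)·C(8, 2) = 420. Avoid both = 11440 − 825 − 1568 + 420 = 9467.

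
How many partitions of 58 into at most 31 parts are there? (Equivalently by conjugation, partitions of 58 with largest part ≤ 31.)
p(58, parts ≤ 31) = 703488

Use the recurrence p(n, m) = p(n, m−1) + p(n−m, m): either the largest part is < m (count p(n, m−1)) or the largest part is exactly m (remove one copy of m, count p(n−m, m)). With p(0, ·) = 1 this gives p(58, parts ≤ 31) = 703488. (By conjugating Young diagrams, this also counts partitions of 58 into at most 31 parts.)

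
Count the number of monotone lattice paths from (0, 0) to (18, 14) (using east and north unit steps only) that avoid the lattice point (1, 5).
Number of paths = 452688300

Total paths from (0, 0) to (18, 14): C(32, 18) = 471435600. Paths through (1, 5): (paths (0, 0) → (1, 5)) × (paths (1, 5) → (18, 14)) = C(6, 1) · C(26, 17) = 6 · 3124550 = 18747300. Avoidance count = 471435600 − 18747300 = 452688300.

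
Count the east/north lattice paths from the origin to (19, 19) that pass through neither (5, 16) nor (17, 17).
Number of paths = 21331376382

Inclusion–exclusion. Total paths: C(38, 19) = 35345263800. Through P₁: C(21, 5)·C(17, 14) = 13837320. Through P₂: C(34, 17)·C(4, 2) = 14001637320. Since P₁ is strictly southwest of P₂, a monotone path through both must visit P₁ then P₂; paths through both = C(21, 5)·C(13, 12)·C(4, 2) = 1587222. Avoid both = 35345263800 − 13837320 − 14001637320 + 1587222 = 21331376382.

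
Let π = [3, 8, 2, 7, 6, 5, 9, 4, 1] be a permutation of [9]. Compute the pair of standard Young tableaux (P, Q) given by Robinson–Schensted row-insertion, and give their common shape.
P = [1, 4, 9] / [2, 5] / [3] / [6] / [7] / [8];  Q = [1, 2, 7] / [3, 4] / [5] / [6] / [8] / [9];  common shape = (3, 2, 1, 1, 1, 1)

Row-insert the values π_1, π_2, … into P one at a time, bumping the leftmost entry strictly greater than the inserted value down to the next row. The recording tableau Q records, in position (i, j), the step at which that cell was added to P.
  Insert 3 (step 1): P = [3];  Q = [1]
  Insert 8 (step 2): P = [3, 8];  Q = [1, 2]
  Insert 2 (step 3): P = [2, 8] / [3];  Q = [1, 2] / [3]
  Insert 7 (step 4): P = [2, 7] / [3, 8];  Q = [1, 2] / [3, 4]
  Insert 6 (step 5): P = [2, 6] / [3, 7] / [8];  Q = [1, 2] / [3, 4] / [5]
  Insert 5 (step 6): P = [2, 5] / [3, 6] / [7] / [8];  Q = [1, 2] / [3, 4] / [5] / [6]
  Insert 9 (step 7): P = [2, 5, 9] / [3, 6] / [7] / [8];  Q = [1, 2, 7] / [3, 4] / [5] / [6]
  Insert 4 (step 8): P = [2, 4, 9] / [3, 5] / [6] / [7] / [8];  Q = [1, 2, 7] / [3, 4] / [5] / [6] / [8]
  Insert 1 (step 9): P = [1, 4, 9] / [2, 5] / [3] / [6] / [7] / [8];  Q = [1, 2, 7] / [3, 4] / [5] / [6] / [8] / [9]
Final shape: (3, 2, 1, 1, 1, 1).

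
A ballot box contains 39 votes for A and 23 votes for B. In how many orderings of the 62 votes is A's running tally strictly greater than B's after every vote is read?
Strict-lead orderings = 15400866695524800

Total orderings of the 62 votes with 39 for A: C(62, 39) = 59678358445158600. By the Bertrand ballot formula (Cycle Lemma / reflection principle), the number of orderings in which A is strictly ahead of B throughout is (p − q)/(p + q) · C(p + q, p) = (39 − 23)/(39 + 23) · 59678358445158600 = 15400866695524800.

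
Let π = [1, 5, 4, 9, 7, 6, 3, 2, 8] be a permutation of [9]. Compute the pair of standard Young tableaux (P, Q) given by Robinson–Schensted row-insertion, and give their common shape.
P = [1, 2, 6, 8] / [3, 7] / [4] / [5] / [9];  Q = [1, 2, 4, 9] / [3, 5] / [6] / [7] / [8];  common shape = (4, 2, 1, 1, 1)

Row-insert the values π_1, π_2, … into P one at a time, bumping the leftmost entry strictly greater than the inserted value down to the next row. The recording tableau Q records, in position (i, j), the step at which that cell was added to P.
  Insert 1 (step 1): P = [1];  Q = [1]
  Insert 5 (step 2): P = [1, 5];  Q = [1, 2]
  Insert 4 (step 3): P = [1, 4] / [5];  Q = [1, 2] / [3]
  Insert 9 (step 4): P = [1, 4, 9] / [5];  Q = [1, 2, 4] / [3]
  Insert 7 (step 5): P = [1, 4, 7] / [5, 9];  Q = [1, 2, 4] / [3, 5]
  Insert 6 (step 6): P = [1, 4, 6] / [5, 7] / [9];  Q = [1, 2, 4] / [3, 5] / [6]
  Insert 3 (step 7): P = [1, 3, 6] / [4, 7] / [5] / [9];  Q = [1, 2, 4] / [3, 5] / [6] / [7]
  Insert 2 (step 8): P = [1, 2, 6] / [3, 7] / [4] / [5] / [9];  Q = [1, 2, 4] / [3, 5] / [6] / [7] / [8]
  Insert 8 (step 9): P = [1, 2, 6, 8] / [3, 7] / [4] / [5] / [9];  Q = [1, 2, 4, 9] / [3, 5] / [6] / [7] / [8]
Final shape: (4, 2, 1, 1, 1).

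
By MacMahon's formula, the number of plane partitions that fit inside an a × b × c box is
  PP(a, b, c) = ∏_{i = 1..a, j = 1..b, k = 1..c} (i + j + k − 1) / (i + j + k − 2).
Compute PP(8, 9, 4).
PP(8, 9, 4) = 151561524301616

Evaluate the triple product over i = 1..8, j = 1..9, k = 1..4. The factors are (2/1) · (3/2) · (4/3) · (5/4) · (3/2) · (4/3) · (5/4) · (6/5) · … (288 factors total). The numerators and denominators telescope so the product is an integer; carrying out the multiplication exactly gives PP(8, 9, 4) = 151561524301616.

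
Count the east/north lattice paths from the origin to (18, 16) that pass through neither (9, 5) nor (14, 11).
Number of paths = 1422613534

Inclusion–exclusion. Total paths: C(34, 18) = 2203961430. Through P₁: C(14, 9)·C(20, 9) = 336255920. Through P₂: C(25, 14)·C(9, 4) = 561632400. Since P₁ is strictly southwest of P₂, a monotone path through both must visit P₁ then P₂; paths through both = C(14, 9)·C(11, 5)·C(9, 4) = 116540424. Avoid both = 2203961430 − 336255920 − 561632400 + 116540424 = 1422613534.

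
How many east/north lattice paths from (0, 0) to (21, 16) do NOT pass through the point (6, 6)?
Number of paths = 9855440430

Total paths from (0, 0) to (21, 16): C(37, 21) = 12875774670. Paths through (6, 6): (paths (0, 0) → (6, 6)) × (paths (6, 6) → (21, 16)) = C(12, 6) · C(25, 15) = 924 · 3268760 = 3020334240. Avoidance count = 12875774670 − 3020334240 = 9855440430.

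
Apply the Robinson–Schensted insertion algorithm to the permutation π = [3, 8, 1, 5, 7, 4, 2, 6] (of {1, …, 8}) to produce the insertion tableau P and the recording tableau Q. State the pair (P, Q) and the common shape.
P = [1, 2, 6] / [3, 4, 7] / [5] / [8];  Q = [1, 2, 5] / [3, 4, 8] / [6] / [7];  common shape = (3, 3, 1, 1)

Row-insert the values π_1, π_2, … into P one at a time, bumping the leftmost entry strictly greater than the inserted value down to the next row. The recording tableau Q records, in position (i, j), the step at which that cell was added to P.
  Insert 3 (step 1): P = [3];  Q = [1]
  Insert 8 (step 2): P = [3, 8];  Q = [1, 2]
  Insert 1 (step 3): P = [1, 8] / [3];  Q = [1, 2] / [3]
  Insert 5 (step 4): P = [1, 5] / [3, 8];  Q = [1, 2] / [3, 4]
  Insert 7 (step 5): P = [1, 5, 7] / [3, 8];  Q = [1, 2, 5] / [3, 4]
  Insert 4 (step 6): P = [1, 4, 7] / [3, 5] / [8];  Q = [1, 2, 5] / [3, 4] / [6]
  Insert 2 (step 7): P = [1, 2, 7] / [3, 4] / [5] / [8];  Q = [1, 2, 5] / [3, 4] / [6] / [7]
  Insert 6 (step 8): P = [1, 2, 6] / [3, 4, 7] / [5] / [8];  Q = [1, 2, 5] / [3, 4, 8] / [6] / [7]
Final shape: (3, 3, 1, 1).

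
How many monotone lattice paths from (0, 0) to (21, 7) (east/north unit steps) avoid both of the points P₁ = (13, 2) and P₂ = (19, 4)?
Number of paths = 989755

Inclusion–exclusion. Total paths: C(28, 21) = 1184040. Through P₁: C(15, 13)·C(13, 8) = 135135. Through P₂: C(23, 19)·C(5, 2) = 88550. Since P₁ is strictly southwest of P₂, a monotone path through both must visit P₁ then P₂; paths through both = C(15, 13)·C(8, 6)·C(5, 2) = 29400. Avoid both = 1184040 − 135135 − 88550 + 29400 = 989755.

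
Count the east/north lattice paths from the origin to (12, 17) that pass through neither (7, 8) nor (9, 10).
Number of paths = 32560905

Inclusion–exclusion. Total paths: C(29, 12) = 51895935. Through P₁: C(15, 7)·C(14, 5) = 12882870. Through P₂: C(19, 9)·C(10, 3) = 11085360. Since P₁ is strictly southwest of P₂, a monotone path through both must visit P₁ then P₂; paths through both = C(15, 7)·C(4, 2)·C(10, 3) = 4633200. Avoid both = 51895935 − 12882870 − 11085360 + 4633200 = 32560905.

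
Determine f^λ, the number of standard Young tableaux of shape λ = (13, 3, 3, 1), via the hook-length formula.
# SYT of shape (13, 3, 3, 1) = 959310

Hook-length formula: f^λ = n! / Π hook(c), product over all cells c of the Young diagram. For λ = (13, 3, 3, 1), n = 20 boxes. Hook lengths by row (left-to-right, top-to-bottom): [16, 14, 13, 10, 9, 8, 7, 6, 5, 4, 3, 2, 1]; [5, 3, 2]; [4, 2, 1]; [1]. Product of hooks = 2536095744000. So f^λ = 20! / 2536095744000 = 2432902008176640000 / 2536095744000 = 959310.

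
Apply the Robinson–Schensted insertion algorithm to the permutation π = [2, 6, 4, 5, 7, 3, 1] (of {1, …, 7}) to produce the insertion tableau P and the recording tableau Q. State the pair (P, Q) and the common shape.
P = [1, 3, 5, 7] / [2] / [4] / [6];  Q = [1, 2, 4, 5] / [3] / [6] / [7];  common shape = (4, 1, 1, 1)

Row-insert the values π_1, π_2, … into P one at a time, bumping the leftmost entry strictly greater than the inserted value down to the next row. The recording tableau Q records, in position (i, j), the step at which that cell was added to P.
  Insert 2 (step 1): P = [2];  Q = [1]
  Insert 6 (step 2): P = [2, 6];  Q = [1, 2]
  Insert 4 (step 3): P = [2, 4] / [6];  Q = [1, 2] / [3]
  Insert 5 (step 4): P = [2, 4, 5] / [6];  Q = [1, 2, 4] / [3]
  Insert 7 (step 5): P = [2, 4, 5, 7] / [6];  Q = [1, 2, 4, 5] / [3]
  Insert 3 (step 6): P = [2, 3, 5, 7] / [4] / [6];  Q = [1, 2, 4, 5] / [3] / [6]
  Insert 1 (step 7): P = [1, 3, 5, 7] / [2] / [4] / [6];  Q = [1, 2, 4, 5] / [3] / [6] / [7]
Final shape: (4, 1, 1, 1).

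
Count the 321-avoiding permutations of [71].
C_71 = 5175569924646105559418940193995065716350

These 321-avoiding permutations are counted by the Catalan number C_n = (1/(n + 1)) · C(2n, n). For n = 71: C_71 = (1/72) · C(142, 71) = 372641034574519600278163693967644731577200/72 = 5175569924646105559418940193995065716350.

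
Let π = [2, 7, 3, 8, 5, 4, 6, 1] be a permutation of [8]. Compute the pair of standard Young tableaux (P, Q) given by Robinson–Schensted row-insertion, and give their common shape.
P = [1, 3, 4, 6] / [2, 8] / [5] / [7];  Q = [1, 2, 4, 7] / [3, 5] / [6] / [8];  common shape = (4, 2, 1, 1)

Row-insert the values π_1, π_2, … into P one at a time, bumping the leftmost entry strictly greater than the inserted value down to the next row. The recording tableau Q records, in position (i, j), the step at which that cell was added to P.
  Insert 2 (step 1): P = [2];  Q = [1]
  Insert 7 (step 2): P = [2, 7];  Q = [1, 2]
  Insert 3 (step 3): P = [2, 3] / [7];  Q = [1, 2] / [3]
  Insert 8 (step 4): P = [2, 3, 8] / [7];  Q = [1, 2, 4] / [3]
  Insert 5 (step 5): P = [2, 3, 5] / [7, 8];  Q = [1, 2, 4] / [3, 5]
  Insert 4 (step 6): P = [2, 3, 4] / [5, 8] / [7];  Q = [1, 2, 4] / [3, 5] / [6]
  Insert 6 (step 7): P = [2, 3, 4, 6] / [5, 8] / [7];  Q = [1, 2, 4, 7] / [3, 5] / [6]
  Insert 1 (step 8): P = [1, 3, 4, 6] / [2, 8] / [5] / [7];  Q = [1, 2, 4, 7] / [3, 5] / [6] / [8]
Final shape: (4, 2, 1, 1).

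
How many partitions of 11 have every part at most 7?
p(11, parts ≤ 7) = 49

Partitions of 11 with all parts ≤ 7: 7+4, 7+3+1, 7+2+2, 7+2+1+1, 7+1+1+1+1, 6+5, 6+4+1, 6+3+2, 6+3+1+1, 6+2+2+1, 6+2+1+1+1, 6+1+1+1+1+1, 5+5+1, 5+4+2, 5+4+1+1, 5+3+3, 5+3+2+1, 5+3+1+1+1, 5+2+2+2, 5+2+2+1+1, 5+2+1+1+1+1, 5+1+1+1+1+1+1, 4+4+3, 4+4+2+1, 4+4+1+1+1, 4+3+3+1, 4+3+2+2, 4+3+2+1+1, 4+3+1+1+1+1, 4+2+2+2+1, … (49 total). Count = 49.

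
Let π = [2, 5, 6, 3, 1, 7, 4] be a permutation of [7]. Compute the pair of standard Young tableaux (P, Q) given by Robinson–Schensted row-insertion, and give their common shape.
P = [1, 3, 4, 7] / [2, 6] / [5];  Q = [1, 2, 3, 6] / [4, 7] / [5];  common shape = (4, 2, 1)

Row-insert the values π_1, π_2, … into P one at a time, bumping the leftmost entry strictly greater than the inserted value down to the next row. The recording tableau Q records, in position (i, j), the step at which that cell was added to P.
  Insert 2 (step 1): P = [2];  Q = [1]
  Insert 5 (step 2): P = [2, 5];  Q = [1, 2]
  Insert 6 (step 3): P = [2, 5, 6];  Q = [1, 2, 3]
  Insert 3 (step 4): P = [2, 3, 6] / [5];  Q = [1, 2, 3] / [4]
  Insert 1 (step 5): P = [1, 3, 6] / [2] / [5];  Q = [1, 2, 3] / [4] / [5]
  Insert 7 (step 6): P = [1, 3, 6, 7] / [2] / [5];  Q = [1, 2, 3, 6] / [4] / [5]
  Insert 4 (step 7): P = [1, 3, 4, 7] / [2, 6] / [5];  Q = [1, 2, 3, 6] / [4, 7] / [5]
Final shape: (4, 2, 1).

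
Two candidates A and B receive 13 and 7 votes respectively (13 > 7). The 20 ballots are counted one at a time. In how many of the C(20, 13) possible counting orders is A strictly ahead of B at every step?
Strict-lead orderings = 23256

Total orderings of the 20 votes with 13 for A: C(20, 13) = 77520. By the Bertrand ballot formula (Cycle Lemma / reflection principle), the number of orderings in which A is strictly ahead of B throughout is (p − q)/(p + q) · C(p + q, p) = (13 − 7)/(13 + 7) · 77520 = 23256.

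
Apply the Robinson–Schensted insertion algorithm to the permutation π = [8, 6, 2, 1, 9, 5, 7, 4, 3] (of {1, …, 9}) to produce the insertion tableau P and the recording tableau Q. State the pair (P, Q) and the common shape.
P = [1, 3, 7] / [2, 4] / [5, 9] / [6] / [8];  Q = [1, 5, 7] / [2, 6] / [3, 8] / [4] / [9];  common shape = (3, 2, 2, 1, 1)

Row-insert the values π_1, π_2, … into P one at a time, bumping the leftmost entry strictly greater than the inserted value down to the next row. The recording tableau Q records, in position (i, j), the step at which that cell was added to P.
  Insert 8 (step 1): P = [8];  Q = [1]
  Insert 6 (step 2): P = [6] / [8];  Q = [1] / [2]
  Insert 2 (step 3): P = [2] / [6] / [8];  Q = [1] / [2] / [3]
  Insert 1 (step 4): P = [1] / [2] / [6] / [8];  Q = [1] / [2] / [3] / [4]
  Insert 9 (step 5): P = [1, 9] / [2] / [6] / [8];  Q = [1, 5] / [2] / [3] / [4]
  Insert 5 (step 6): P = [1, 5] / [2, 9] / [6] / [8];  Q = [1, 5] / [2, 6] / [3] / [4]
  Insert 7 (step 7): P = [1, 5, 7] / [2, 9] / [6] / [8];  Q = [1, 5, 7] / [2, 6] / [3] / [4]
  Insert 4 (step 8): P = [1, 4, 7] / [2, 5] / [6, 9] / [8];  Q = [1, 5, 7] / [2, 6] / [3, 8] / [4]
  Insert 3 (step 9): P = [1, 3, 7] / [2, 4] / [5, 9] / [6] / [8];  Q = [1, 5, 7] / [2, 6] / [3, 8] / [4] / [9]
Final shape: (3, 2, 2, 1, 1).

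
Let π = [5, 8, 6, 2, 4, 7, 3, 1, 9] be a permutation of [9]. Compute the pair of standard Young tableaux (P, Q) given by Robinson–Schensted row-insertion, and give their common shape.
P = [1, 3, 7, 9] / [2, 6] / [4] / [5] / [8];  Q = [1, 2, 6, 9] / [3, 5] / [4] / [7] / [8];  common shape = (4, 2, 1, 1, 1)

Row-insert the values π_1, π_2, … into P one at a time, bumping the leftmost entry strictly greater than the inserted value down to the next row. The recording tableau Q records, in position (i, j), the step at which that cell was added to P.
  Insert 5 (step 1): P = [5];  Q = [1]
  Insert 8 (step 2): P = [5, 8];  Q = [1, 2]
  Insert 6 (step 3): P = [5, 6] / [8];  Q = [1, 2] / [3]
  Insert 2 (step 4): P = [2, 6] / [5] / [8];  Q = [1, 2] / [3] / [4]
  Insert 4 (step 5): P = [2, 4] / [5, 6] / [8];  Q = [1, 2] / [3, 5] / [4]
  Insert 7 (step 6): P = [2, 4, 7] / [5, 6] / [8];  Q = [1, 2, 6] / [3, 5] / [4]
  Insert 3 (step 7): P = [2, 3, 7] / [4, 6] / [5] / [8];  Q = [1, 2, 6] / [3, 5] / [4] / [7]
  Insert 1 (step 8): P = [1, 3, 7] / [2, 6] / [4] / [5] / [8];  Q = [1, 2, 6] / [3, 5] / [4] / [7] / [8]
  Insert 9 (step 9): P = [1, 3, 7, 9] / [2, 6] / [4] / [5] / [8];  Q = [1, 2, 6, 9] / [3, 5] / [4] / [7] / [8]
Final shape: (4, 2, 1, 1, 1).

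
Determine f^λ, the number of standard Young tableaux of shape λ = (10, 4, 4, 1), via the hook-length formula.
# SYT of shape (10, 4, 4, 1) = 3038784

Hook-length formula: f^λ = n! / Π hook(c), product over all cells c of the Young diagram. For λ = (10, 4, 4, 1), n = 19 boxes. Hook lengths by row (left-to-right, top-to-bottom): [13, 11, 10, 9, 6, 5, 4, 3, 2, 1]; [6, 4, 3, 2]; [5, 3, 2, 1]; [1]. Product of hooks = 40030848000. So f^λ = 19! / 40030848000 = 121645100408832000 / 40030848000 = 3038784.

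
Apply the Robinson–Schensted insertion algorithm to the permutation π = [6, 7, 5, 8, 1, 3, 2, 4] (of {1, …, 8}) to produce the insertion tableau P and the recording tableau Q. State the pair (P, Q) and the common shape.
P = [1, 2, 4] / [3, 7, 8] / [5] / [6];  Q = [1, 2, 4] / [3, 6, 8] / [5] / [7];  common shape = (3, 3, 1, 1)

Row-insert the values π_1, π_2, … into P one at a time, bumping the leftmost entry strictly greater than the inserted value down to the next row. The recording tableau Q records, in position (i, j), the step at which that cell was added to P.
  Insert 6 (step 1): P = [6];  Q = [1]
  Insert 7 (step 2): P = [6, 7];  Q = [1, 2]
  Insert 5 (step 3): P = [5, 7] / [6];  Q = [1, 2] / [3]
  Insert 8 (step 4): P = [5, 7, 8] / [6];  Q = [1, 2, 4] / [3]
  Insert 1 (step 5): P = [1, 7, 8] / [5] / [6];  Q = [1, 2, 4] / [3] / [5]
  Insert 3 (step 6): P = [1, 3, 8] / [5, 7] / [6];  Q = [1, 2, 4] / [3, 6] / [5]
  Insert 2 (step 7): P = [1, 2, 8] / [3, 7] / [5] / [6];  Q = [1, 2, 4] / [3, 6] / [5] / [7]
  Insert 4 (step 8): P = [1, 2, 4] / [3, 7, 8] / [5] / [6];  Q = [1, 2, 4] / [3, 6, 8] / [5] / [7]
Final shape: (3, 3, 1, 1).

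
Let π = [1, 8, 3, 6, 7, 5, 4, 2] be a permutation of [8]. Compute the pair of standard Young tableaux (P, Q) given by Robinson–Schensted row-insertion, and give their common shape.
P = [1, 2, 4, 7] / [3] / [5] / [6] / [8];  Q = [1, 2, 4, 5] / [3] / [6] / [7] / [8];  common shape = (4, 1, 1, 1, 1)

Row-insert the values π_1, π_2, … into P one at a time, bumping the leftmost entry strictly greater than the inserted value down to the next row. The recording tableau Q records, in position (i, j), the step at which that cell was added to P.
  Insert 1 (step 1): P = [1];  Q = [1]
  Insert 8 (step 2): P = [1, 8];  Q = [1, 2]
  Insert 3 (step 3): P = [1, 3] / [8];  Q = [1, 2] / [3]
  Insert 6 (step 4): P = [1, 3, 6] / [8];  Q = [1, 2, 4] / [3]
  Insert 7 (step 5): P = [1, 3, 6, 7] / [8];  Q = [1, 2, 4, 5] / [3]
  Insert 5 (step 6): P = [1, 3, 5, 7] / [6] / [8];  Q = [1, 2, 4, 5] / [3] / [6]
  Insert 4 (step 7): P = [1, 3, 4, 7] / [5] / [6] / [8];  Q = [1, 2, 4, 5] / [3] / [6] / [7]
  Insert 2 (step 8): P = [1, 2, 4, 7] / [3] / [5] / [6] / [8];  Q = [1, 2, 4, 5] / [3] / [6] / [7] / [8]
Final shape: (4, 1, 1, 1, 1).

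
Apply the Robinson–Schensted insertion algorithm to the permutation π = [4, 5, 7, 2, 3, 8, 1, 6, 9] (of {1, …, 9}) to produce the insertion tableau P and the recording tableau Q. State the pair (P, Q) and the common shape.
P = [1, 3, 6, 8, 9] / [2, 5, 7] / [4];  Q = [1, 2, 3, 6, 9] / [4, 5, 8] / [7];  common shape = (5, 3, 1)

Row-insert the values π_1, π_2, … into P one at a time, bumping the leftmost entry strictly greater than the inserted value down to the next row. The recording tableau Q records, in position (i, j), the step at which that cell was added to P.
  Insert 4 (step 1): P = [4];  Q = [1]
  Insert 5 (step 2): P = [4, 5];  Q = [1, 2]
  Insert 7 (step 3): P = [4, 5, 7];  Q = [1, 2, 3]
  Insert 2 (step 4): P = [2, 5, 7] / [4];  Q = [1, 2, 3] / [4]
  Insert 3 (step 5): P = [2, 3, 7] / [4, 5];  Q = [1, 2, 3] / [4, 5]
  Insert 8 (step 6): P = [2, 3, 7, 8] / [4, 5];  Q = [1, 2, 3, 6] / [4, 5]
  Insert 1 (step 7): P = [1, 3, 7, 8] / [2, 5] / [4];  Q = [1, 2, 3, 6] / [4, 5] / [7]
  Insert 6 (step 8): P = [1, 3, 6, 8] / [2, 5, 7] / [4];  Q = [1, 2, 3, 6] / [4, 5, 8] / [7]
  Insert 9 (step 9): P = [1, 3, 6, 8, 9] / [2, 5, 7] / [4];  Q = [1, 2, 3, 6, 9] / [4, 5, 8] / [7]
Final shape: (5, 3, 1).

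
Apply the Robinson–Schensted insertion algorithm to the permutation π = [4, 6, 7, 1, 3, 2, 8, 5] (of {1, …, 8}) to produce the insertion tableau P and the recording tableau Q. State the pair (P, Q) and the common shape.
P = [1, 2, 5, 8] / [3, 6, 7] / [4];  Q = [1, 2, 3, 7] / [4, 5, 8] / [6];  common shape = (4, 3, 1)

Row-insert the values π_1, π_2, … into P one at a time, bumping the leftmost entry strictly greater than the inserted value down to the next row. The recording tableau Q records, in position (i, j), the step at which that cell was added to P.
  Insert 4 (step 1): P = [4];  Q = [1]
  Insert 6 (step 2): P = [4, 6];  Q = [1, 2]
  Insert 7 (step 3): P = [4, 6, 7];  Q = [1, 2, 3]
  Insert 1 (step 4): P = [1, 6, 7] / [4];  Q = [1, 2, 3] / [4]
  Insert 3 (step 5): P = [1, 3, 7] / [4, 6];  Q = [1, 2, 3] / [4, 5]
  Insert 2 (step 6): P = [1, 2, 7] / [3, 6] / [4];  Q = [1, 2, 3] / [4, 5] / [6]
  Insert 8 (step 7): P = [1, 2, 7, 8] / [3, 6] / [4];  Q = [1, 2, 3, 7] / [4, 5] / [6]
  Insert 5 (step 8): P = [1, 2, 5, 8] / [3, 6, 7] / [4];  Q = [1, 2, 3, 7] / [4, 5, 8] / [6]
Final shape: (4, 3, 1).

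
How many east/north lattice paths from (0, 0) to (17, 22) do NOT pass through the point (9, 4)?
Number of paths = 49904091185

Total paths from (0, 0) to (17, 22): C(39, 17) = 51021117810. Paths through (9, 4): (paths (0, 0) → (9, 4)) × (paths (9, 4) → (17, 22)) = C(13, 9) · C(26, 8) = 715 · 1562275 = 1117026625. Avoidance count = 51021117810 − 1117026625 = 49904091185.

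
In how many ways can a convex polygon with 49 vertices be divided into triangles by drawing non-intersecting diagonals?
C_47 = 33868773757191046886429490

These polygon triangulations are counted by the Catalan number C_n = (1/(n + 1)) · C(2n, n). For n = 47: C_47 = (1/48) · C(94, 47) = 1625701140345170250548615520/48 = 33868773757191046886429490.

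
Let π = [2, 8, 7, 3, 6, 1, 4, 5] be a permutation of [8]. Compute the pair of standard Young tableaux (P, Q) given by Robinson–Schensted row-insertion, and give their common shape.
P = [1, 3, 4, 5] / [2, 6] / [7] / [8];  Q = [1, 2, 5, 8] / [3, 7] / [4] / [6];  common shape = (4, 2, 1, 1)

Row-insert the values π_1, π_2, … into P one at a time, bumping the leftmost entry strictly greater than the inserted value down to the next row. The recording tableau Q records, in position (i, j), the step at which that cell was added to P.
  Insert 2 (step 1): P = [2];  Q = [1]
  Insert 8 (step 2): P = [2, 8];  Q = [1, 2]
  Insert 7 (step 3): P = [2, 7] / [8];  Q = [1, 2] / [3]
  Insert 3 (step 4): P = [2, 3] / [7] / [8];  Q = [1, 2] / [3] / [4]
  Insert 6 (step 5): P = [2, 3, 6] / [7] / [8];  Q = [1, 2, 5] / [3] / [4]
  Insert 1 (step 6): P = [1, 3, 6] / [2] / [7] / [8];  Q = [1, 2, 5] / [3] / [4] / [6]
  Insert 4 (step 7): P = [1, 3, 4] / [2, 6] / [7] / [8];  Q = [1, 2, 5] / [3, 7] / [4] / [6]
  Insert 5 (step 8): P = [1, 3, 4, 5] / [2, 6] / [7] / [8];  Q = [1, 2, 5, 8] / [3, 7] / [4] / [6]
Final shape: (4, 2, 1, 1).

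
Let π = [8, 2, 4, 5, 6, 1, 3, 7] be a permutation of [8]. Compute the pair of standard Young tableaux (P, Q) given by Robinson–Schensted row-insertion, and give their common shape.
P = [1, 3, 5, 6, 7] / [2, 4] / [8];  Q = [1, 3, 4, 5, 8] / [2, 7] / [6];  common shape = (5, 2, 1)

Row-insert the values π_1, π_2, … into P one at a time, bumping the leftmost entry strictly greater than the inserted value down to the next row. The recording tableau Q records, in position (i, j), the step at which that cell was added to P.
  Insert 8 (step 1): P = [8];  Q = [1]
  Insert 2 (step 2): P = [2] / [8];  Q = [1] / [2]
  Insert 4 (step 3): P = [2, 4] / [8];  Q = [1, 3] / [2]
  Insert 5 (step 4): P = [2, 4, 5] / [8];  Q = [1, 3, 4] / [2]
  Insert 6 (step 5): P = [2, 4, 5, 6] / [8];  Q = [1, 3, 4, 5] / [2]
  Insert 1 (step 6): P = [1, 4, 5, 6] / [2] / [8];  Q = [1, 3, 4, 5] / [2] / [6]
  Insert 3 (step 7): P = [1, 3, 5, 6] / [2, 4] / [8];  Q = [1, 3, 4, 5] / [2, 7] / [6]
  Insert 7 (step 8): P = [1, 3, 5, 6, 7] / [2, 4] / [8];  Q = [1, 3, 4, 5, 8] / [2, 7] / [6]
Final shape: (5, 2, 1).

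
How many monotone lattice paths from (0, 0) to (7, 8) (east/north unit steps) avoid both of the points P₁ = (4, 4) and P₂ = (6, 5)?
Number of paths = 2977

Inclusion–exclusion. Total paths: C(15, 7) = 6435. Through P₁: C(8, 4)·C(7, 3) = 2450. Through P₂: C(11, 6)·C(4, 1) = 1848. Since P₁ is strictly southwest of P₂, a monotone path through both must visit P₁ then P₂; paths through both = C(8, 4)·C(3, 2)·C(4, 1) = 840. Avoid both = 6435 − 2450 − 1848 + 840 = 2977.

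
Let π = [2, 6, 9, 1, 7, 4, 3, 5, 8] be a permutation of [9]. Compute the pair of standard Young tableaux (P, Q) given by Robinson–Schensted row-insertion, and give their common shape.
P = [1, 3, 5, 8] / [2, 4, 7] / [6] / [9];  Q = [1, 2, 3, 9] / [4, 5, 8] / [6] / [7];  common shape = (4, 3, 1, 1)

Row-insert the values π_1, π_2, … into P one at a time, bumping the leftmost entry strictly greater than the inserted value down to the next row. The recording tableau Q records, in position (i, j), the step at which that cell was added to P.
  Insert 2 (step 1): P = [2];  Q = [1]
  Insert 6 (step 2): P = [2, 6];  Q = [1, 2]
  Insert 9 (step 3): P = [2, 6, 9];  Q = [1, 2, 3]
  Insert 1 (step 4): P = [1, 6, 9] / [2];  Q = [1, 2, 3] / [4]
  Insert 7 (step 5): P = [1, 6, 7] / [2, 9];  Q = [1, 2, 3] / [4, 5]
  Insert 4 (step 6): P = [1, 4, 7] / [2, 6] / [9];  Q = [1, 2, 3] / [4, 5] / [6]
  Insert 3 (step 7): P = [1, 3, 7] / [2, 4] / [6] / [9];  Q = [1, 2, 3] / [4, 5] / [6] / [7]
  Insert 5 (step 8): P = [1, 3, 5] / [2, 4, 7] / [6] / [9];  Q = [1, 2, 3] / [4, 5, 8] / [6] / [7]
  Insert 8 (step 9): P = [1, 3, 5, 8] / [2, 4, 7] / [6] / [9];  Q = [1, 2, 3, 9] / [4, 5, 8] / [6] / [7]
Final shape: (4, 3, 1, 1).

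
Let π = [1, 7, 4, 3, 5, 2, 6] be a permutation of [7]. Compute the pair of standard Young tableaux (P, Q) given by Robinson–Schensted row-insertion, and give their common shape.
P = [1, 2, 5, 6] / [3] / [4] / [7];  Q = [1, 2, 5, 7] / [3] / [4] / [6];  common shape = (4, 1, 1, 1)

Row-insert the values π_1, π_2, … into P one at a time, bumping the leftmost entry strictly greater than the inserted value down to the next row. The recording tableau Q records, in position (i, j), the step at which that cell was added to P.
  Insert 1 (step 1): P = [1];  Q = [1]
  Insert 7 (step 2): P = [1, 7];  Q = [1, 2]
  Insert 4 (step 3): P = [1, 4] / [7];  Q = [1, 2] / [3]
  Insert 3 (step 4): P = [1, 3] / [4] / [7];  Q = [1, 2] / [3] / [4]
  Insert 5 (step 5): P = [1, 3, 5] / [4] / [7];  Q = [1, 2, 5] / [3] / [4]
  Insert 2 (step 6): P = [1, 2, 5] / [3] / [4] / [7];  Q = [1, 2, 5] / [3] / [4] / [6]
  Insert 6 (step 7): P = [1, 2, 5, 6] / [3] / [4] / [7];  Q = [1, 2, 5, 7] / [3] / [4] / [6]
Final shape: (4, 1, 1, 1).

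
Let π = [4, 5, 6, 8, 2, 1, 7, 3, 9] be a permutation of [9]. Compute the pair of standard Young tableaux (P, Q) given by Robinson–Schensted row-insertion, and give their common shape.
P = [1, 3, 6, 7, 9] / [2, 5] / [4, 8];  Q = [1, 2, 3, 4, 9] / [5, 7] / [6, 8];  common shape = (5, 2, 2)

Row-insert the values π_1, π_2, … into P one at a time, bumping the leftmost entry strictly greater than the inserted value down to the next row. The recording tableau Q records, in position (i, j), the step at which that cell was added to P.
  Insert 4 (step 1): P = [4];  Q = [1]
  Insert 5 (step 2): P = [4, 5];  Q = [1, 2]
  Insert 6 (step 3): P = [4, 5, 6];  Q = [1, 2, 3]
  Insert 8 (step 4): P = [4, 5, 6, 8];  Q = [1, 2, 3, 4]
  Insert 2 (step 5): P = [2, 5, 6, 8] / [4];  Q = [1, 2, 3, 4] / [5]
  Insert 1 (step 6): P = [1, 5, 6, 8] / [2] / [4];  Q = [1, 2, 3, 4] / [5] / [6]
  Insert 7 (step 7): P = [1, 5, 6, 7] / [2, 8] / [4];  Q = [1, 2, 3, 4] / [5, 7] / [6]
  Insert 3 (step 8): P = [1, 3, 6, 7] / [2, 5] / [4, 8];  Q = [1, 2, 3, 4] / [5, 7] / [6, 8]
  Insert 9 (step 9): P = [1, 3, 6, 7, 9] / [2, 5] / [4, 8];  Q = [1, 2, 3, 4, 9] / [5, 7] / [6, 8]
Final shape: (5, 2, 2).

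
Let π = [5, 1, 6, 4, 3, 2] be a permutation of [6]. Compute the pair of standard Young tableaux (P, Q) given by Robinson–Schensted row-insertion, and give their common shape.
P = [1, 2] / [3, 6] / [4] / [5];  Q = [1, 3] / [2, 4] / [5] / [6];  common shape = (2, 2, 1, 1)

Row-insert the values π_1, π_2, … into P one at a time, bumping the leftmost entry strictly greater than the inserted value down to the next row. The recording tableau Q records, in position (i, j), the step at which that cell was added to P.
  Insert 5 (step 1): P = [5];  Q = [1]
  Insert 1 (step 2): P = [1] / [5];  Q = [1] / [2]
  Insert 6 (step 3): P = [1, 6] / [5];  Q = [1, 3] / [2]
  Insert 4 (step 4): P = [1, 4] / [5, 6];  Q = [1, 3] / [2, 4]
  Insert 3 (step 5): P = [1, 3] / [4, 6] / [5];  Q = [1, 3] / [2, 4] / [5]
  Insert 2 (step 6): P = [1, 2] / [3, 6] / [4] / [5];  Q = [1, 3] / [2, 4] / [5] / [6]
Final shape: (2, 2, 1, 1).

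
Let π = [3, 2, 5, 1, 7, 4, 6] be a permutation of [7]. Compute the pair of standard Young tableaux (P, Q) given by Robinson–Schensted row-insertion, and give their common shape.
P = [1, 4, 6] / [2, 5, 7] / [3];  Q = [1, 3, 5] / [2, 6, 7] / [4];  common shape = (3, 3, 1)

Row-insert the values π_1, π_2, … into P one at a time, bumping the leftmost entry strictly greater than the inserted value down to the next row. The recording tableau Q records, in position (i, j), the step at which that cell was added to P.
  Insert 3 (step 1): P = [3];  Q = [1]
  Insert 2 (step 2): P = [2] / [3];  Q = [1] / [2]
  Insert 5 (step 3): P = [2, 5] / [3];  Q = [1, 3] / [2]
  Insert 1 (step 4): P = [1, 5] / [2] / [3];  Q = [1, 3] / [2] / [4]
  Insert 7 (step 5): P = [1, 5, 7] / [2] / [3];  Q = [1, 3, 5] / [2] / [4]
  Insert 4 (step 6): P = [1, 4, 7] / [2, 5] / [3];  Q = [1, 3, 5] / [2, 6] / [4]
  Insert 6 (step 7): P = [1, 4, 6] / [2, 5, 7] / [3];  Q = [1, 3, 5] / [2, 6, 7] / [4]
Final shape: (3, 3, 1).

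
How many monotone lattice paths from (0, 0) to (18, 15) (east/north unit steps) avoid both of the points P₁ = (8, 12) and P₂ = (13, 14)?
Number of paths = 896653320

Inclusion–exclusion. Total paths: C(33, 18) = 1037158320. Through P₁: C(20, 8)·C(13, 10) = 36027420. Through P₂: C(27, 13)·C(6, 5) = 120349800. Since P₁ is strictly southwest of P₂, a monotone path through both must visit P₁ then P₂; paths through both = C(20, 8)·C(7, 5)·C(6, 5) = 15872220. Avoid both = 1037158320 − 36027420 − 120349800 + 15872220 = 896653320.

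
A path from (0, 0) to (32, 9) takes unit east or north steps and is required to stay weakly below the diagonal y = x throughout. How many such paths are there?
Number of paths = 254795320

By the reflection principle (André's argument), the number of monotone paths to (32, 9) with n ≤ m that never go above y = x is C(41, 32) − C(41, 33) = 350343565 − 95548245 = 254795320.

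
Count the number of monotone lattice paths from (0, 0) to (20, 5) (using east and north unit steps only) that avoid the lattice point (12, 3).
Number of paths = 32655

Total paths from (0, 0) to (20, 5): C(25, 20) = 53130. Paths through (12, 3): (paths (0, 0) → (12, 3)) × (paths (12, 3) → (20, 5)) = C(15, 12) · C(10, 8) = 455 · 45 = 20475. Avoidance count = 53130 − 20475 = 32655.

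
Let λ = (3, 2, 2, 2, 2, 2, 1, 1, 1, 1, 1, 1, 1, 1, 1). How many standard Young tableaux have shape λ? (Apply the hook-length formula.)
# SYT of shape (3, 2, 2, 2, 2, 2, 1, 1, 1, 1, 1, 1, 1, 1, 1) = 601920

Hook-length formula: f^λ = n! / Π hook(c), product over all cells c of the Young diagram. For λ = (3, 2, 2, 2, 2, 2, 1, 1, 1, 1, 1, 1, 1, 1, 1), n = 22 boxes. Hook lengths by row (left-to-right, top-to-bottom): [17, 7, 1]; [15, 5]; [14, 4]; [13, 3]; [12, 2]; [11, 1]; [9]; [8]; [7]; [6]; [5]; [4]; [3]; [2]; [1]. Product of hooks = 1867358997504000. So f^λ = 22! / 1867358997504000 = 1124000727777607680000 / 1867358997504000 = 601920.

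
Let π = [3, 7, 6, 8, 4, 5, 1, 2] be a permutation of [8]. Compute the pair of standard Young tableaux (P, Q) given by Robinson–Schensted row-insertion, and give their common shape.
P = [1, 2, 5] / [3, 4] / [6, 8] / [7];  Q = [1, 2, 4] / [3, 6] / [5, 8] / [7];  common shape = (3, 2, 2, 1)

Row-insert the values π_1, π_2, … into P one at a time, bumping the leftmost entry strictly greater than the inserted value down to the next row. The recording tableau Q records, in position (i, j), the step at which that cell was added to P.
  Insert 3 (step 1): P = [3];  Q = [1]
  Insert 7 (step 2): P = [3, 7];  Q = [1, 2]
  Insert 6 (step 3): P = [3, 6] / [7];  Q = [1, 2] / [3]
  Insert 8 (step 4): P = [3, 6, 8] / [7];  Q = [1, 2, 4] / [3]
  Insert 4 (step 5): P = [3, 4, 8] / [6] / [7];  Q = [1, 2, 4] / [3] / [5]
  Insert 5 (step 6): P = [3, 4, 5] / [6, 8] / [7];  Q = [1, 2, 4] / [3, 6] / [5]
  Insert 1 (step 7): P = [1, 4, 5] / [3, 8] / [6] / [7];  Q = [1, 2, 4] / [3, 6] / [5] / [7]
  Insert 2 (step 8): P = [1, 2, 5] / [3, 4] / [6, 8] / [7];  Q = [1, 2, 4] / [3, 6] / [5, 8] / [7]
Final shape: (3, 2, 2, 1).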